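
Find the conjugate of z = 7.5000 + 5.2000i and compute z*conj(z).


z_bar = 7.5000 - 5.2000i
z*z_bar = 7.5^2 + 5.2^2 = 56.25 + 27.04 = 83.29

z_bar = 7.5000 - 5.2000i, z*z_bar = 83.29


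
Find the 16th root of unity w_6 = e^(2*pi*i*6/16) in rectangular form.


Angle = 360*6/16 = 135°
a = cos(135°) = -0.7071
b = sin(135°) = 0.7071

-0.7071 + 0.7071i


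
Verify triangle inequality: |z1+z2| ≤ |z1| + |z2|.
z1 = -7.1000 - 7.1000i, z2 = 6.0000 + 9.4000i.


|z1| = sqrt((-7.1)^2 + (-7.1)^2) = sqrt(100.82) = 10.0409
|z2| = sqrt(6^2 + 9.4^2) = sqrt(124.36) = 11.1517
z1+z2 = -1.1000 + 2.3000i
|z1+z2| = sqrt(6.5) = 2.5495
|z1|+|z2| = 10.0409 + 11.1517 = 21.1926

|z1+z2| = 2.5495 ≤ |z1|+|z2| = 21.1926 (verified)


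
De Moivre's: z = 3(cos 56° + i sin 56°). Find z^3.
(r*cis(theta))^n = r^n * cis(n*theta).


r^3 = 3^3 = 27
n*theta = 3*56° = 168° = 168° (mod 360)
a = 27*cos(168°) = -26.4100
b = 27*sin(168°) = 5.6136

27 cis(168°) = -26.4100 + 5.6136i


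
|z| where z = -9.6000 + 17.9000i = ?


|z| = sqrt((-9.6)^2 + 17.9^2) = sqrt(92.16 + 320.41) = sqrt(412.57) = 20.3118

|z| = 20.3118


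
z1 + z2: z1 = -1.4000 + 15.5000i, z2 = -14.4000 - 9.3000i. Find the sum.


Real: -1.4 - 14.4 = -15.8
Imag: 15.5 - 9.3 = 6.2

-15.8000 + 6.2000i


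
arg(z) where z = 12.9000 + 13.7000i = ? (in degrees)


Re = 12.9, Im = 13.7
arg = atan2(13.7, 12.9) = 46.7227 degrees

arg(z) = 46.7227 degrees


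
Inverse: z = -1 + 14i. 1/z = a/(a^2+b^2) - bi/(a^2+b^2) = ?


|z|^2 = 1+196 = 197
1/z = (-1 - 14i)/197

1/z = -0.0051 - 0.0711i


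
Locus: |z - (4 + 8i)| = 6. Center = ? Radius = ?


|z - z0| = r is a circle with center z0 and radius r.
Center = (4, 8), radius = 6

Circle with center (4, 8) and radius 6


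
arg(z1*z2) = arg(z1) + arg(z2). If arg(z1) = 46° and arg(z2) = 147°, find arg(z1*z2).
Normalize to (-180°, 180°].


arg(z1*z2) = 46° + 147° = 193°
Normalized to (-180°, 180°]: -167°

-167°


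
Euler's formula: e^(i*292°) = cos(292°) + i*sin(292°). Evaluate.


cos(292°) = 0.3746
sin(292°) = -0.9272

e^(i*292°) = 0.3746 - 0.9272i


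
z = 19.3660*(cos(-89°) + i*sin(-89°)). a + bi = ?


a = 19.3660*cos(-89°) = 19.3660*0.017452 = 0.3380
b = 19.3660*sin(-89°) = 19.3660*(-0.99985) = -19.3631

0.3380 - 19.3631i


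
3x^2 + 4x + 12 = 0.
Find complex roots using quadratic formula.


disc = 4^2 - 4*3*12 = 16 - 144 = -128
sqrt(|disc|) = sqrt(128) = 11.3137
Real part = -4/(2*3) = -0.6667
Imag part = 11.3137/(2*3) = 1.8856

-0.6667 ± 1.8856i


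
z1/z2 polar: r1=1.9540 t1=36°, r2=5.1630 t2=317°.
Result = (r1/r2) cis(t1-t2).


r = 1.9540 / 5.1630 = 0.3785
theta = 36° - 317° = -281° = 79° (mod 360)

0.3785 cis(79°)


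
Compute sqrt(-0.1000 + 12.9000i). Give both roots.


|z| = sqrt(0.01+166.41) = 12.9004
sqrt((|z|+a)/2) = sqrt((12.9004+(-0.1))/2) = sqrt(6.4002) = 2.5299
sqrt((|z|-a)/2) = sqrt((12.9004-(-0.1))/2) = sqrt(6.5002) = 2.5495

±(2.5299 + 2.5495i) i.e. 2.5299 + 2.5495i and -2.5299 - 2.5495i


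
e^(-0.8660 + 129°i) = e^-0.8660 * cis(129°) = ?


e^-0.8660 = 0.4206
cos(129°) = -0.6293
sin(129°) = 0.77715
Real = 0.4206*(-0.6293) = -0.2647
Imag = 0.4206*0.77715 = 0.3269

-0.2647 + 0.3269i


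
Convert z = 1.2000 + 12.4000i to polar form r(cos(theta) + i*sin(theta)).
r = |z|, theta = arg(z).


r = sqrt(1.44+153.76) = sqrt(155.2) = 12.4579
theta = atan2(12.4, 1.2) = 84.4725 degrees

r = 12.4579, theta = 84.4725 degrees


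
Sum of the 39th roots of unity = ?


The sum of all 39th roots of unity is 0.
Geometric series: (1 - w^39)/(1 - w) = (1-1)/(1-w) = 0 since w^39 = 1, w ≠ 1.
Alternatively: coefficient of z^38 in z^39 - 1 is 0.

0


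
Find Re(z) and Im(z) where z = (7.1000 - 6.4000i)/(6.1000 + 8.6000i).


Multiply by conjugate: (7.1000 - 6.4000i)(6.1000 - 8.6000i) / (6.1^2 + 8.6^2)
Numerator real = 7.1*6.1 - (6.4)*8.6 = -11.73
Numerator imag = -6.4*6.1 - 7.1*8.6 = -100.1
Denominator = 111.17
Re(z) = -11.73/111.17 = -0.1055
Im(z) = -100.1/111.17 = -0.9004

Re(z) = -0.1055, Im(z) = -0.9004


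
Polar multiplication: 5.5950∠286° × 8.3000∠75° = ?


r = 5.5950 * 8.3000 = 46.4385
theta = 286° + 75° = 361° = 1° (mod 360)

46.4385 cis(1°)


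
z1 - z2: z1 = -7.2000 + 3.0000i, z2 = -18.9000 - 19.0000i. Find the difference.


Real: -7.2 + 18.9 = 11.7
Imag: 3 + 19 = 22

11.7000 + 22.0000i


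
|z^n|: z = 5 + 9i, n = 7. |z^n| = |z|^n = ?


|z| = sqrt(25+81) = sqrt(106) = 10.2956
|z^7| = |z|^7 = (sqrt(106))^7 = 106^3 * sqrt(106) = 1191016*sqrt(106)

|z^7| = 1191016*sqrt(106) ≈ 12262260.2280


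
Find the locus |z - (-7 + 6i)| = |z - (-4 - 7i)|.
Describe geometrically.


Equal distances means the locus is the perpendicular bisector of z1 and z2.
Midpoint = ((-7+(-4))/2, (6+(-7))/2) = (-5.5000, -0.5000)

Perpendicular bisector through (-5.5000, -0.5000)


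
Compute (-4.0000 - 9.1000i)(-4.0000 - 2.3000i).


Real = -4*(-4) - (-9.1)*(-2.3) = 16 - 20.93 = -4.93
Imag = -4*(-2.3) - (4)*(-9.1) = 9.2 + 36.4 = 45.6

-4.9300 + 45.6000i


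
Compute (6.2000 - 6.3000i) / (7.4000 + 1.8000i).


Conjugate of z2 = 7.4000 - 1.8000i
Numerator: (6.2000 - 6.3000i)(7.4000 - 1.8000i) = 34.5400 - 57.7800i
Denominator: 7.4^2 + 1.8^2 = 58
Result = (34.5400 - 57.7800i)/58

0.5955 - 0.9962i


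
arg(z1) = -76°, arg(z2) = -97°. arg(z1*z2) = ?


arg(z1*z2) = -76° - 97° = -173°
Normalized to (-180°, 180°]: -173°

-173°


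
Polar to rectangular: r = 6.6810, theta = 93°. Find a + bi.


a = 6.6810*cos(93°) = 6.6810*(-0.05234) = -0.3497
b = 6.6810*sin(93°) = 6.6810*0.99863 = 6.6718

-0.3497 + 6.6718i


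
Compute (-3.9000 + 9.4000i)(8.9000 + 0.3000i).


Real = -3.9*8.9 - 9.4*0.3 = -34.71 - 2.82 = -37.53
Imag = -3.9*0.3 + 8.9*9.4 = -1.17 + 83.66 = 82.49

-37.5300 + 82.4900i


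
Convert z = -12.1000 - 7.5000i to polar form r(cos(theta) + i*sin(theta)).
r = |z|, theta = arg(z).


r = sqrt(146.41+56.25) = sqrt(202.66) = 14.2359
theta = atan2(-7.5, -12.1) = -148.2079 degrees

r = 14.2359, theta = -148.2079 degrees


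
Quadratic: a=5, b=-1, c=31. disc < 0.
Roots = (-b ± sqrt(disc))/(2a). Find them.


disc = (-1)^2 - 4*5*31 = 1 - 620 = -619
sqrt(|disc|) = sqrt(619) = 24.8797
Real part = 1/(2*5) = 0.1000
Imag part = 24.8797/(2*5) = 2.4880

0.1000 ± 2.4880i


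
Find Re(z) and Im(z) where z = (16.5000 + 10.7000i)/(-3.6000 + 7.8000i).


Multiply by conjugate: (16.5000 + 10.7000i)(-3.6000 - 7.8000i) / ((-3.6)^2 + 7.8^2)
Numerator real = 16.5*(-3.6) + 10.7*7.8 = 24.06
Numerator imag = 10.7*(-3.6) - 16.5*7.8 = -167.22
Denominator = 73.8
Re(z) = 24.06/73.8 = 0.3260
Im(z) = -167.22/73.8 = -2.2659

Re(z) = 0.3260, Im(z) = -2.2659


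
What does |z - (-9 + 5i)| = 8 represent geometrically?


|z - z0| = r is a circle with center z0 and radius r.
Center = (-9, 5), radius = 8

Circle with center (-9, 5) and radius 8


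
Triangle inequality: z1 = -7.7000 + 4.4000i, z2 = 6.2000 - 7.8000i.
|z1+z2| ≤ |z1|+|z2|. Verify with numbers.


|z1| = sqrt((-7.7)^2 + 4.4^2) = sqrt(78.65) = 8.8685
|z2| = sqrt(6.2^2 + (-7.8)^2) = sqrt(99.28) = 9.9639
z1+z2 = -1.5000 - 3.4000i
|z1+z2| = sqrt(13.81) = 3.7162
|z1|+|z2| = 8.8685 + 9.9639 = 18.8324

|z1+z2| = 3.7162 ≤ |z1|+|z2| = 18.8324 (verified)


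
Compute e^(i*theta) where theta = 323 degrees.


cos(323°) = 0.7986
sin(323°) = -0.6018

e^(i*323°) = 0.7986 - 0.6018i


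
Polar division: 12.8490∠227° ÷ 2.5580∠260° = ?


r = 12.8490 / 2.5580 = 5.0231
theta = 227° - 260° = -33° = 327° (mod 360)

5.0231 cis(327°)


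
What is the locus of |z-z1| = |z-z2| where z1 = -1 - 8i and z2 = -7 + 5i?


Equal distances means the locus is the perpendicular bisector of z1 and z2.
Midpoint = ((-1+(-7))/2, (-8+5)/2) = (-4.0000, -1.5000)

Perpendicular bisector through (-4.0000, -1.5000)


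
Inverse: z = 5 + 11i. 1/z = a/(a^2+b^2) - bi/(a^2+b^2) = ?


|z|^2 = 25+121 = 146
1/z = (5 - 11i)/146

1/z = 0.0342 - 0.0753i


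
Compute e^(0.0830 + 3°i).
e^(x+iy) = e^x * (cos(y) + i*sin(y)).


e^0.0830 = 1.08654
cos(3°) = 0.99863
sin(3°) = 0.05234
Real = 1.08654*0.99863 = 1.0851
Imag = 1.08654*0.05234 = 0.0569

1.0851 + 0.0569i


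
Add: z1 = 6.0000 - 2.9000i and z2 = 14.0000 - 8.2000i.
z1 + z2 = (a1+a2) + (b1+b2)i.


Real: 6 + 14 = 20
Imag: -2.9 - 8.2 = -11.1

20.0000 - 11.1000i


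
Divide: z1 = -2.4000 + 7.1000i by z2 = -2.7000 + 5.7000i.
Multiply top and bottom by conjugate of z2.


Conjugate of z2 = -2.7000 - 5.7000i
Numerator: (-2.4000 + 7.1000i)(-2.7000 - 5.7000i) = 46.9500 - 5.4900i
Denominator: (-2.7)^2 + 5.7^2 = 39.78
Result = (46.9500 - 5.4900i)/39.78

1.1802 - 0.1380i


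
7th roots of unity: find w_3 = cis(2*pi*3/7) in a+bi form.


Angle = 360*3/7 = 154.2857°
a = cos(154.2857°) = -0.9010
b = sin(154.2857°) = 0.4339

-0.9010 + 0.4339i


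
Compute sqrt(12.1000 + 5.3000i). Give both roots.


|z| = sqrt(146.41+28.09) = 13.2098
sqrt((|z|+a)/2) = sqrt((13.2098+12.1)/2) = sqrt(12.6549) = 3.5574
sqrt((|z|-a)/2) = sqrt((13.2098-12.1)/2) = sqrt(0.5549) = 0.7449

±(3.5574 + 0.7449i) i.e. 3.5574 + 0.7449i and -3.5574 - 0.7449i


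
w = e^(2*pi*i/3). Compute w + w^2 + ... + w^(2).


With w = e^(2*pi*i/3), all 3 of the 3th roots of unity w^0 = 1, w, ..., w^(2) sum to 0: 1 + w + ... + w^(2) = (1 - w^3)/(1 - w) = 0 since w^3 = 1, w ≠ 1.
Removing the root 1: w + w^2 + ... + w^(2) = 0 - 1 = -1

Sum = -1


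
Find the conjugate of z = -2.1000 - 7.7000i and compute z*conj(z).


z_bar = -2.1000 + 7.7000i
z*z_bar = (-2.1)^2 + (-7.7)^2 = 4.41 + 59.29 = 63.7

z_bar = -2.1000 + 7.7000i, z*z_bar = 63.7


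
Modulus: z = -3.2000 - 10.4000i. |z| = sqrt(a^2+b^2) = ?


|z| = sqrt((-3.2)^2 + (-10.4)^2) = sqrt(10.24 + 108.16) = sqrt(118.4) = 10.8812

|z| = 10.8812


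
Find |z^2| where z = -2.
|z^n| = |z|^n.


|z| = sqrt(4+0) = sqrt(4) = 2
|z^2| = |z|^2 = 2^2 = 4

|z^2| = 4


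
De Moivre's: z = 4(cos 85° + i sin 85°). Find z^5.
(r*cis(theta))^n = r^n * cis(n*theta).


r^5 = 4^5 = 1024
n*theta = 5*85° = 425° = 65° (mod 360)
a = 1024*cos(65°) = 432.7611
b = 1024*sin(65°) = 928.0592

1024 cis(65°) = 432.7611 + 928.0592i


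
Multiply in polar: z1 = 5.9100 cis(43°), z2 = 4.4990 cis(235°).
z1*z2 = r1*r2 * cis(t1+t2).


r = 5.9100 * 4.4990 = 26.5891
theta = 43° + 235° = 278° = 278° (mod 360)

26.5891 cis(278°)


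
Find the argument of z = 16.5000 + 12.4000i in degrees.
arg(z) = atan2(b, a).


Re = 16.5, Im = 12.4
arg = atan2(12.4, 16.5) = 36.9254 degrees

arg(z) = 36.9254 degrees


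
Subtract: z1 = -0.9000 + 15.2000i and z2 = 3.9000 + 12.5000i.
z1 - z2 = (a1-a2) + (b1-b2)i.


Real: -0.9 - 3.9 = -4.8
Imag: 15.2 - 12.5 = 2.7

-4.8000 + 2.7000i


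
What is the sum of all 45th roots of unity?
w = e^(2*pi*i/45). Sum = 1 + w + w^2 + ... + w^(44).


The sum of all 45th roots of unity is 0.
Geometric series: (1 - w^45)/(1 - w) = (1-1)/(1-w) = 0 since w^45 = 1, w ≠ 1.
Alternatively: coefficient of z^44 in z^45 - 1 is 0.

0


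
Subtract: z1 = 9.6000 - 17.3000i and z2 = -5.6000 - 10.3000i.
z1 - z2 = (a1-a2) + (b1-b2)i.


Real: 9.6 + 5.6 = 15.2
Imag: -17.3 + 10.3 = -7

15.2000 - 7.0000i


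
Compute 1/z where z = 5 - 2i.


|z|^2 = 25+4 = 29
1/z = (5 + 2i)/29

1/z = 0.1724 + 0.0690i


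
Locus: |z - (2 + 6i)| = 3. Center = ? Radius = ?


|z - z0| = r is a circle with center z0 and radius r.
Center = (2, 6), radius = 3

Circle with center (2, 6) and radius 3


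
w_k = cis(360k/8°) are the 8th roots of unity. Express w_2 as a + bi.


Angle = 360*2/8 = 90°
a = cos(90°) = 0
b = sin(90°) = 1.0000

0 + 1.0000i


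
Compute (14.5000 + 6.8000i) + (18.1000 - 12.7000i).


Real: 14.5 + 18.1 = 32.6
Imag: 6.8 - 12.7 = -5.9

32.6000 - 5.9000i


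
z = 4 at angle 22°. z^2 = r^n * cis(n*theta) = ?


r^2 = 4^2 = 16
n*theta = 2*22° = 44° = 44° (mod 360)
a = 16*cos(44°) = 11.5094
b = 16*sin(44°) = 11.1145

16 cis(44°) = 11.5094 + 11.1145i


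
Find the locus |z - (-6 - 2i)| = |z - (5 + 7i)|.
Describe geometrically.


Equal distances means the locus is the perpendicular bisector of z1 and z2.
Midpoint = ((-6+5)/2, (-2+7)/2) = (-0.5000, 2.5000)

Perpendicular bisector through (-0.5000, 2.5000)


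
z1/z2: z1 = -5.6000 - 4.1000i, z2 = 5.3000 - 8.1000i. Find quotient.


Conjugate of z2 = 5.3000 + 8.1000i
Numerator: (-5.6000 - 4.1000i)(5.3000 + 8.1000i) = 3.5300 - 67.0900i
Denominator: 5.3^2 + (-8.1)^2 = 93.7
Result = (3.5300 - 67.0900i)/93.7

0.0377 - 0.7160i


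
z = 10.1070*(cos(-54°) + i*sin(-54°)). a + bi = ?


a = 10.1070*cos(-54°) = 10.1070*0.587785 = 5.9407
b = 10.1070*sin(-54°) = 10.1070*(-0.809017) = -8.1767

5.9407 - 8.1767i


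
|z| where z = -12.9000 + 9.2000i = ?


|z| = sqrt((-12.9)^2 + 9.2^2) = sqrt(166.41 + 84.64) = sqrt(251.05) = 15.8446

|z| = 15.8446


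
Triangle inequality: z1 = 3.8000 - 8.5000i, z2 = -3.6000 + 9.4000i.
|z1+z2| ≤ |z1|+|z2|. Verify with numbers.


|z1| = sqrt(3.8^2 + (-8.5)^2) = sqrt(86.69) = 9.3107
|z2| = sqrt((-3.6)^2 + 9.4^2) = sqrt(101.32) = 10.0658
z1+z2 = 0.2000 + 0.9000i
|z1+z2| = sqrt(0.85) = 0.9220
|z1|+|z2| = 9.3107 + 10.0658 = 19.3765

|z1+z2| = 0.9220 ≤ |z1|+|z2| = 19.3765 (verified)


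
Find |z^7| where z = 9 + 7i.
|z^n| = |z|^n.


|z| = sqrt(81+49) = sqrt(130) = 11.4018
|z^7| = |z|^7 = (sqrt(130))^7 = 130^3 * sqrt(130) = 2197000*sqrt(130)

|z^7| = 2197000*sqrt(130) ≈ 25049654.0894


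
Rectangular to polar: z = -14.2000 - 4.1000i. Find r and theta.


r = sqrt(201.64+16.81) = sqrt(218.45) = 14.7801
theta = atan2(-4.1, -14.2) = -163.8949 degrees

r = 14.7801, theta = -163.8949 degrees


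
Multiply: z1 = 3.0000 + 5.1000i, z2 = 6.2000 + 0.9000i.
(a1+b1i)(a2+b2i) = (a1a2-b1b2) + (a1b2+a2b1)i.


Real = 3*6.2 - 5.1*0.9 = 18.6 - 4.59 = 14.01
Imag = 3*0.9 + 6.2*5.1 = 2.7 + 31.62 = 34.32

14.0100 + 34.3200i


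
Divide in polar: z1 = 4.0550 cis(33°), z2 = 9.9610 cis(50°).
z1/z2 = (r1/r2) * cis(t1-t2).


r = 4.0550 / 9.9610 = 0.4071
theta = 33° - 50° = -17° = 343° (mod 360)

0.4071 cis(343°)


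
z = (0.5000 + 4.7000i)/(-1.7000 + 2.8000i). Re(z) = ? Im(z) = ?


Multiply by conjugate: (0.5000 + 4.7000i)(-1.7000 - 2.8000i) / ((-1.7)^2 + 2.8^2)
Numerator real = 0.5*(-1.7) + 4.7*2.8 = 12.31
Numerator imag = 4.7*(-1.7) - 0.5*2.8 = -9.39
Denominator = 10.73
Re(z) = 12.31/10.73 = 1.1473
Im(z) = -9.39/10.73 = -0.8751

Re(z) = 1.1473, Im(z) = -0.8751


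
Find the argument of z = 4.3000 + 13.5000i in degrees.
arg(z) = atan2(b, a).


Re = 4.3, Im = 13.5
arg = atan2(13.5, 4.3) = 72.3324 degrees

arg(z) = 72.3324 degrees


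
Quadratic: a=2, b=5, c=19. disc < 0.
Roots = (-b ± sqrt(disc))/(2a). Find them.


disc = 5^2 - 4*2*19 = 25 - 152 = -127
sqrt(|disc|) = sqrt(127) = 11.2694
Real part = -5/(2*2) = -1.2500
Imag part = 11.2694/(2*2) = 2.8174

-1.2500 ± 2.8174i


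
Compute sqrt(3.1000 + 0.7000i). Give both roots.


|z| = sqrt(9.61+0.49) = 3.1780
sqrt((|z|+a)/2) = sqrt((3.1780+3.1)/2) = sqrt(3.1390) = 1.7717
sqrt((|z|-a)/2) = sqrt((3.1780-3.1)/2) = sqrt(0.0390) = 0.1975

±(1.7717 + 0.1975i) i.e. 1.7717 + 0.1975i and -1.7717 - 0.1975i


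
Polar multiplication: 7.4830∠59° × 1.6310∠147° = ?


r = 7.4830 * 1.6310 = 12.2048
theta = 59° + 147° = 206° = 206° (mod 360)

12.2048 cis(206°)


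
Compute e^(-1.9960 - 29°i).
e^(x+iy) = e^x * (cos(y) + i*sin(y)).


e^-1.9960 = 0.13588
cos(-29°) = 0.8746
sin(-29°) = -0.4848
Real = 0.13588*0.8746 = 0.1188
Imag = 0.13588*(-0.4848) = -0.0659

0.1188 - 0.0659i


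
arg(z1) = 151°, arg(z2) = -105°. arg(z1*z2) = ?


arg(z1*z2) = 151° - 105° = 46°
Normalized to (-180°, 180°]: 46°

46°


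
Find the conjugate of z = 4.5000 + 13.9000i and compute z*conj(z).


z_bar = 4.5000 - 13.9000i
z*z_bar = 4.5^2 + 13.9^2 = 20.25 + 193.21 = 213.46

z_bar = 4.5000 - 13.9000i, z*z_bar = 213.46


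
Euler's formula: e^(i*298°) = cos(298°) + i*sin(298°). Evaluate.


cos(298°) = 0.4695
sin(298°) = -0.8829

e^(i*298°) = 0.4695 - 0.8829i


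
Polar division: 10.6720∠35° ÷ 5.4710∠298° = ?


r = 10.6720 / 5.4710 = 1.9506
theta = 35° - 298° = -263° = 97° (mod 360)

1.9506 cis(97°)


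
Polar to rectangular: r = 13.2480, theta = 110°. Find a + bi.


a = 13.2480*cos(110°) = 13.2480*(-0.34202) = -4.5311
b = 13.2480*sin(110°) = 13.2480*0.93969 = 12.4490

-4.5311 + 12.4490i


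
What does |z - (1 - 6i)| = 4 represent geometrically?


|z - z0| = r is a circle with center z0 and radius r.
Center = (1, -6), radius = 4

Circle with center (1, -6) and radius 4


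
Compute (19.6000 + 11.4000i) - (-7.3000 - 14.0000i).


Real: 19.6 + 7.3 = 26.9
Imag: 11.4 + 14 = 25.4

26.9000 + 25.4000i


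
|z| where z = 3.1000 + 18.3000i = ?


|z| = sqrt(3.1^2 + 18.3^2) = sqrt(9.61 + 334.89) = sqrt(344.5) = 18.5607

|z| = 18.5607


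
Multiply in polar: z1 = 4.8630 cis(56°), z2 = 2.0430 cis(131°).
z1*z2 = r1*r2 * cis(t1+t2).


r = 4.8630 * 2.0430 = 9.9351
theta = 56° + 131° = 187° = 187° (mod 360)

9.9351 cis(187°)


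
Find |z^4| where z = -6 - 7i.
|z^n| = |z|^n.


|z| = sqrt(36+49) = sqrt(85) = 9.2195
|z^4| = |z|^4 = (sqrt(85))^4 = 85^2 = 7225

|z^4| = 7225


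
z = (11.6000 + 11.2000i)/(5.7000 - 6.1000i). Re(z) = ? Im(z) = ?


Multiply by conjugate: (11.6000 + 11.2000i)(5.7000 + 6.1000i) / (5.7^2 + (-6.1)^2)
Numerator real = 11.6*5.7 + 11.2*(-6.1) = -2.2
Numerator imag = 11.2*5.7 - 11.6*(-6.1) = 134.6
Denominator = 69.7
Re(z) = -2.2/69.7 = -0.0316
Im(z) = 134.6/69.7 = 1.9311

Re(z) = -0.0316, Im(z) = 1.9311


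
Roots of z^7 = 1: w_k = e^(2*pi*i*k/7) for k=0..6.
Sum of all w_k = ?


The sum of all 7th roots of unity is 0.
Geometric series: (1 - w^7)/(1 - w) = (1-1)/(1-w) = 0 since w^7 = 1, w ≠ 1.
Alternatively: coefficient of z^6 in z^7 - 1 is 0.

0


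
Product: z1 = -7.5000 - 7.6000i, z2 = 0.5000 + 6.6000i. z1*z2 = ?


Real = -7.5*0.5 - (-7.6)*6.6 = -3.75 - (-50.16) = 46.41
Imag = -7.5*6.6 + 0.5*(-7.6) = -49.5 - (3.8) = -53.3

46.4100 - 53.3000i


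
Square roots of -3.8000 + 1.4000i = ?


|z| = sqrt(14.44+1.96) = 4.0497
sqrt((|z|+a)/2) = sqrt((4.0497+(-3.8))/2) = sqrt(0.1248) = 0.3533
sqrt((|z|-a)/2) = sqrt((4.0497-(-3.8))/2) = sqrt(3.9248) = 1.9811

±(0.3533 + 1.9811i) i.e. 0.3533 + 1.9811i and -0.3533 - 1.9811i


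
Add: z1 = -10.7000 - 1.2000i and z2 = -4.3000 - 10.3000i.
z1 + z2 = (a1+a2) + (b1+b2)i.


Real: -10.7 - 4.3 = -15
Imag: -1.2 - 10.3 = -11.5

-15.0000 - 11.5000i


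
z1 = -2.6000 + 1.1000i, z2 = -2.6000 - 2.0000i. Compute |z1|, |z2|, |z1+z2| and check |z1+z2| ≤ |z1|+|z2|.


|z1| = sqrt((-2.6)^2 + 1.1^2) = sqrt(7.97) = 2.8231
|z2| = sqrt((-2.6)^2 + (-2)^2) = sqrt(10.76) = 3.2802
z1+z2 = -5.2000 - 0.9000i
|z1+z2| = sqrt(27.85) = 5.2773
|z1|+|z2| = 2.8231 + 3.2802 = 6.1033

|z1+z2| = 5.2773 ≤ |z1|+|z2| = 6.1033 (verified)


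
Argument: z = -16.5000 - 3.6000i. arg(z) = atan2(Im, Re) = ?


Re = -16.5, Im = -3.6
arg = atan2(-3.6, -16.5) = -167.6920 degrees

arg(z) = -167.6920 degrees


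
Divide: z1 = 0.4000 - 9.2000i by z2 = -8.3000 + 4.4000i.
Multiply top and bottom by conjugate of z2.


Conjugate of z2 = -8.3000 - 4.4000i
Numerator: (0.4000 - 9.2000i)(-8.3000 - 4.4000i) = -43.8000 + 74.6000i
Denominator: (-8.3)^2 + 4.4^2 = 88.25
Result = (-43.8000 + 74.6000i)/88.25

-0.4963 + 0.8453i


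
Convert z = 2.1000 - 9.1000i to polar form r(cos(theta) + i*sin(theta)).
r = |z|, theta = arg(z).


r = sqrt(4.41+82.81) = sqrt(87.22) = 9.3392
theta = atan2(-9.1, 2.1) = -77.0054 degrees

r = 9.3392, theta = -77.0054 degrees


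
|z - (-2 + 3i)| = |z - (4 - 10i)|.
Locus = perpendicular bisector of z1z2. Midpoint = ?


Equal distances means the locus is the perpendicular bisector of z1 and z2.
Midpoint = ((-2+4)/2, (3+(-10))/2) = (1.0000, -3.5000)

Perpendicular bisector through (1.0000, -3.5000)


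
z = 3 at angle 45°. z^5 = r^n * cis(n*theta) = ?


r^5 = 3^5 = 243
n*theta = 5*45° = 225° = 225° (mod 360)
a = 243*cos(225°) = -171.8269
b = 243*sin(225°) = -171.8269

243 cis(225°) = -171.8269 - 171.8269i


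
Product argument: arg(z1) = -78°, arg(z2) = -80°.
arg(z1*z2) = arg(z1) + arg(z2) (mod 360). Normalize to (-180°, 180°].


arg(z1*z2) = -78° - 80° = -158°
Normalized to (-180°, 180°]: -158°

-158°


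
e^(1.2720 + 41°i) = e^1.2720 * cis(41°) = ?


e^1.2720 = 3.5680
cos(41°) = 0.7547
sin(41°) = 0.65606
Real = 3.5680*0.7547 = 2.6928
Imag = 3.5680*0.65606 = 2.3408

2.6928 + 2.3408i


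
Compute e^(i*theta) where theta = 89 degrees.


cos(89°) = 0.0175
sin(89°) = 0.9998

e^(i*89°) = 0.0175 + 0.9998i


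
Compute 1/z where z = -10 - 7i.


|z|^2 = 100+49 = 149
1/z = (-10 + 7i)/149

1/z = -0.0671 + 0.0470i


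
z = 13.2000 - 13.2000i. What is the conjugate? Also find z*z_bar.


z_bar = 13.2000 + 13.2000i
z*z_bar = 13.2^2 + (-13.2)^2 = 174.24 + 174.24 = 348.48

z_bar = 13.2000 + 13.2000i, z*z_bar = 348.48


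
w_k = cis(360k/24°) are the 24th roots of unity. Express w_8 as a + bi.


Angle = 360*8/24 = 120°
a = cos(120°) = -0.5000
b = sin(120°) = 0.8660

-0.5000 + 0.8660i


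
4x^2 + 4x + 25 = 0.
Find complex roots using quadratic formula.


disc = 4^2 - 4*4*25 = 16 - 400 = -384
sqrt(|disc|) = sqrt(384) = 19.5959
Real part = -4/(2*4) = -0.5000
Imag part = 19.5959/(2*4) = 2.4495

-0.5000 ± 2.4495i


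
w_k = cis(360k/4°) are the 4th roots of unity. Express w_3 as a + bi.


Angle = 360*3/4 = 270°
a = cos(270°) = 0
b = sin(270°) = -1.0000

0 - 1.0000i


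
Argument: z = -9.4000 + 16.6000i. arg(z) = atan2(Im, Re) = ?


Re = -9.4, Im = 16.6
arg = atan2(16.6, -9.4) = 119.5214 degrees

arg(z) = 119.5214 degrees


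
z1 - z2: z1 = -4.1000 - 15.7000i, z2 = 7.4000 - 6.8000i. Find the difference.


Real: -4.1 - 7.4 = -11.5
Imag: -15.7 + 6.8 = -8.9

-11.5000 - 8.9000i


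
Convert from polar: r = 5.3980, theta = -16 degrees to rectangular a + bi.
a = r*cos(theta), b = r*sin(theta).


a = 5.3980*cos(-16°) = 5.3980*0.96126 = 5.1889
b = 5.3980*sin(-16°) = 5.3980*(-0.27564) = -1.4879

5.1889 - 1.4879i


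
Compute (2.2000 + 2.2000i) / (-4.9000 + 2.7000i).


Conjugate of z2 = -4.9000 - 2.7000i
Numerator: (2.2000 + 2.2000i)(-4.9000 - 2.7000i) = -4.8400 - 16.7200i
Denominator: (-4.9)^2 + 2.7^2 = 31.3
Result = (-4.8400 - 16.7200i)/31.3

-0.1546 - 0.5342i


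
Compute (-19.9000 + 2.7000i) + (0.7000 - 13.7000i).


Real: -19.9 + 0.7 = -19.2
Imag: 2.7 - 13.7 = -11

-19.2000 - 11.0000i


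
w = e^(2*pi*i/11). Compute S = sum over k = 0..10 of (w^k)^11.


The roots are w_k = w^k with w = e^(2*pi*i/11), and (w^k)^11 = (w^11)^k.
So S = 1 + u + u^2 + ... + u^(10) with u = w^11.
11 = 1*11 + 0, so 11 is a multiple of 11 and u = (w^11)^1 = 1.
Every one of the 11 terms equals 1: S = 11

S = 11


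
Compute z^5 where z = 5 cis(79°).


r^5 = 5^5 = 3125
n*theta = 5*79° = 395° = 35° (mod 360)
a = 3125*cos(35°) = 2559.8501
b = 3125*sin(35°) = 1792.4264

3125 cis(35°) = 2559.8501 + 1792.4264i


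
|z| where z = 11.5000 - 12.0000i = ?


|z| = sqrt(11.5^2 + (-12)^2) = sqrt(132.25 + 144) = sqrt(276.25) = 16.6208

|z| = 16.6208


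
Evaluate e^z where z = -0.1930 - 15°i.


e^-0.1930 = 0.8245
cos(-15°) = 0.9659
sin(-15°) = -0.2588
Real = 0.8245*0.9659 = 0.7964
Imag = 0.8245*(-0.2588) = -0.2134

0.7964 - 0.2134i


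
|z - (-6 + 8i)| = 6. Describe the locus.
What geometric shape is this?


|z - z0| = r is a circle with center z0 and radius r.
Center = (-6, 8), radius = 6

Circle with center (-6, 8) and radius 6


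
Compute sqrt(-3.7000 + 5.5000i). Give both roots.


|z| = sqrt(13.69+30.25) = 6.6287
sqrt((|z|+a)/2) = sqrt((6.6287+(-3.7))/2) = sqrt(1.4644) = 1.2101
sqrt((|z|-a)/2) = sqrt((6.6287-(-3.7))/2) = sqrt(5.1644) = 2.2725

±(1.2101 + 2.2725i) i.e. 1.2101 + 2.2725i and -1.2101 - 2.2725i


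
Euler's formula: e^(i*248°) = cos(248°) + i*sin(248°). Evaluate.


cos(248°) = -0.3746
sin(248°) = -0.9272

e^(i*248°) = -0.3746 - 0.9272i


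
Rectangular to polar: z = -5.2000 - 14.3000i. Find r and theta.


r = sqrt(27.04+204.49) = sqrt(231.53) = 15.2161
theta = atan2(-14.3, -5.2) = -109.9831 degrees

r = 15.2161, theta = -109.9831 degrees


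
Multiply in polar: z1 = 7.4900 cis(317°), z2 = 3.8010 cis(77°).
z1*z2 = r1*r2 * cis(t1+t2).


r = 7.4900 * 3.8010 = 28.4695
theta = 317° + 77° = 394° = 34° (mod 360)

28.4695 cis(34°)


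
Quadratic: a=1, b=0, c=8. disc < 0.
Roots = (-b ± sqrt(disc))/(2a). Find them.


disc = 0^2 - 4*1*8 = 0 - 32 = -32
sqrt(|disc|) = sqrt(32) = 5.6569
Real part = 0/(2*1) = 0
Imag part = 5.6569/(2*1) = 2.8284

0 ± 2.8284i


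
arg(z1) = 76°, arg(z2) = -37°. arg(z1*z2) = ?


arg(z1*z2) = 76° - 37° = 39°
Normalized to (-180°, 180°]: 39°

39°


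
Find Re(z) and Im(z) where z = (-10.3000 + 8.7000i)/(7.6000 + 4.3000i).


Multiply by conjugate: (-10.3000 + 8.7000i)(7.6000 - 4.3000i) / (7.6^2 + 4.3^2)
Numerator real = -10.3*7.6 + 8.7*4.3 = -40.87
Numerator imag = 8.7*7.6 - (-10.3)*4.3 = 110.41
Denominator = 76.25
Re(z) = -40.87/76.25 = -0.5360
Im(z) = 110.41/76.25 = 1.4480

Re(z) = -0.5360, Im(z) = 1.4480


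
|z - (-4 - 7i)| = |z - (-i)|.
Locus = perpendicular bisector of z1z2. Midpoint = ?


Equal distances means the locus is the perpendicular bisector of z1 and z2.
Midpoint = ((-4+0)/2, (-7+(-1))/2) = (-2.0000, -4.0000)

Perpendicular bisector through (-2.0000, -4.0000)


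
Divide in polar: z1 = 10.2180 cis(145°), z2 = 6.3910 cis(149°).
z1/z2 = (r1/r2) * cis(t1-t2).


r = 10.2180 / 6.3910 = 1.5988
theta = 145° - 149° = -4° = 356° (mod 360)

1.5988 cis(356°)


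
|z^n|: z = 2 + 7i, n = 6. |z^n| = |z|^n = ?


|z| = sqrt(4+49) = sqrt(53) = 7.2801
|z^6| = |z|^6 = (sqrt(53))^6 = 53^3 = 148877

|z^6| = 148877


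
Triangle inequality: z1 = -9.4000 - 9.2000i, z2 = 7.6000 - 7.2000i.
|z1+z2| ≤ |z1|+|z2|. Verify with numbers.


|z1| = sqrt((-9.4)^2 + (-9.2)^2) = sqrt(173) = 13.1529
|z2| = sqrt(7.6^2 + (-7.2)^2) = sqrt(109.6) = 10.4690
z1+z2 = -1.8000 - 16.4000i
|z1+z2| = sqrt(272.2) = 16.4985
|z1|+|z2| = 13.1529 + 10.4690 = 23.6219

|z1+z2| = 16.4985 ≤ |z1|+|z2| = 23.6219 (verified)


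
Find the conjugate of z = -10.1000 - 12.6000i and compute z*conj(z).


z_bar = -10.1000 + 12.6000i
z*z_bar = (-10.1)^2 + (-12.6)^2 = 102.01 + 158.76 = 260.77

z_bar = -10.1000 + 12.6000i, z*z_bar = 260.77


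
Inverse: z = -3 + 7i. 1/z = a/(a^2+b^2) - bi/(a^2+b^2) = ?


|z|^2 = 9+49 = 58
1/z = (-3 - 7i)/58

1/z = -0.0517 - 0.1207i


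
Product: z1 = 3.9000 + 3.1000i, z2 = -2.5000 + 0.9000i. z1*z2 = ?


Real = 3.9*(-2.5) - 3.1*0.9 = -9.75 - 2.79 = -12.54
Imag = 3.9*0.9 - (2.5)*3.1 = 3.51 - (7.75) = -4.24

-12.5400 - 4.2400i


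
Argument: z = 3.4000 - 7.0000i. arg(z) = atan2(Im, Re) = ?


Re = 3.4, Im = -7
arg = atan2(-7, 3.4) = -64.0935 degrees

arg(z) = -64.0935 degrees


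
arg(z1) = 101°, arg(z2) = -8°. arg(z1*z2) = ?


arg(z1*z2) = 101° - 8° = 93°
Normalized to (-180°, 180°]: 93°

93°


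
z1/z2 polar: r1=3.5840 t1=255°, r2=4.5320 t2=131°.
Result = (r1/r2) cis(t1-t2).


r = 3.5840 / 4.5320 = 0.7908
theta = 255° - 131° = 124° = 124° (mod 360)

0.7908 cis(124°)


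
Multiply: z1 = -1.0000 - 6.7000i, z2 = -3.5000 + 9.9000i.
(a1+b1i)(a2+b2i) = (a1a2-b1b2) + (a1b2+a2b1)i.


Real = -1*(-3.5) - (-6.7)*9.9 = 3.5 - (-66.33) = 69.83
Imag = -1*9.9 - (3.5)*(-6.7) = -9.9 + 23.45 = 13.55

69.8300 + 13.5500i


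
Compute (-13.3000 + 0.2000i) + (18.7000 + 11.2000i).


Real: -13.3 + 18.7 = 5.4
Imag: 0.2 + 11.2 = 11.4

5.4000 + 11.4000i


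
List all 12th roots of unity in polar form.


The 12th roots of unity are cis(360k/12°) for k=0..11
Angle step = 360/12 = 30°
Primitive root: cis(30°)
Primitive root = 0.8660 + 0.5000i

12 roots at angles: 0°, 30°, 60°, 90°, 120°, 150°, 180°, 210°, 240°, 270°, 300°, 330°


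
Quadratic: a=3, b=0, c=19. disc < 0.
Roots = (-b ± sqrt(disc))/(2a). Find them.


disc = 0^2 - 4*3*19 = 0 - 228 = -228
sqrt(|disc|) = sqrt(228) = 15.0997
Real part = 0/(2*3) = 0
Imag part = 15.0997/(2*3) = 2.5166

0 ± 2.5166i


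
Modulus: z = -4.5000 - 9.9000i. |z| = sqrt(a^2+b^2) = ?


|z| = sqrt((-4.5)^2 + (-9.9)^2) = sqrt(20.25 + 98.01) = sqrt(118.26) = 10.8747

|z| = 10.8747


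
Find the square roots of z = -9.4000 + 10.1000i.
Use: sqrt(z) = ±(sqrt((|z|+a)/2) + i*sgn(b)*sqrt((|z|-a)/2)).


|z| = sqrt(88.36+102.01) = 13.7975
sqrt((|z|+a)/2) = sqrt((13.7975+(-9.4))/2) = sqrt(2.1987) = 1.4828
sqrt((|z|-a)/2) = sqrt((13.7975-(-9.4))/2) = sqrt(11.5987) = 3.4057

±(1.4828 + 3.4057i) i.e. 1.4828 + 3.4057i and -1.4828 - 3.4057i


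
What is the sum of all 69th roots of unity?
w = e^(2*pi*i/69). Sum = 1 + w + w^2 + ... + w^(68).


The sum of all 69th roots of unity is 0.
Geometric series: (1 - w^69)/(1 - w) = (1-1)/(1-w) = 0 since w^69 = 1, w ≠ 1.
Alternatively: coefficient of z^68 in z^69 - 1 is 0.

0


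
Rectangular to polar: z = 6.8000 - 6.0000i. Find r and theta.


r = sqrt(46.24+36) = sqrt(82.24) = 9.0686
theta = atan2(-6, 6.8) = -41.4237 degrees

r = 9.0686, theta = -41.4237 degrees


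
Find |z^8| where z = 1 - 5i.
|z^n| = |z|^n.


|z| = sqrt(1+25) = sqrt(26) = 5.0990
|z^8| = |z|^8 = (sqrt(26))^8 = 26^4 = 456976

|z^8| = 456976


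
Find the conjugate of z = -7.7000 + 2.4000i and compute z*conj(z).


z_bar = -7.7000 - 2.4000i
z*z_bar = (-7.7)^2 + 2.4^2 = 59.29 + 5.76 = 65.05

z_bar = -7.7000 - 2.4000i, z*z_bar = 65.05


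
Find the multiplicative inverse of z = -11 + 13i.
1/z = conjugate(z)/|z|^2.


|z|^2 = 121+169 = 290
1/z = (-11 - 13i)/290

1/z = -0.0379 - 0.0448i


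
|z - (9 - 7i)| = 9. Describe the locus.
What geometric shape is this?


|z - z0| = r is a circle with center z0 and radius r.
Center = (9, -7), radius = 9

Circle with center (9, -7) and radius 9


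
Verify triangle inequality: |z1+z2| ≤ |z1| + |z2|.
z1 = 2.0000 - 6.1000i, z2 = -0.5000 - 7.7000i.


|z1| = sqrt(2^2 + (-6.1)^2) = sqrt(41.21) = 6.4195
|z2| = sqrt((-0.5)^2 + (-7.7)^2) = sqrt(59.54) = 7.7162
z1+z2 = 1.5000 - 13.8000i
|z1+z2| = sqrt(192.69) = 13.8813
|z1|+|z2| = 6.4195 + 7.7162 = 14.1357

|z1+z2| = 13.8813 ≤ |z1|+|z2| = 14.1357 (verified)


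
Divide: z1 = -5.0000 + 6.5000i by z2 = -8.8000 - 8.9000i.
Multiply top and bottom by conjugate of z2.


Conjugate of z2 = -8.8000 + 8.9000i
Numerator: (-5.0000 + 6.5000i)(-8.8000 + 8.9000i) = -13.8500 - 101.7000i
Denominator: (-8.8)^2 + (-8.9)^2 = 156.65
Result = (-13.8500 - 101.7000i)/156.65

-0.0884 - 0.6492i


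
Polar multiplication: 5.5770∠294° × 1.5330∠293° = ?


r = 5.5770 * 1.5330 = 8.5495
theta = 294° + 293° = 587° = 227° (mod 360)

8.5495 cis(227°)


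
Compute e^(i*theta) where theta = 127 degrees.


cos(127°) = -0.6018
sin(127°) = 0.7986

e^(i*127°) = -0.6018 + 0.7986i


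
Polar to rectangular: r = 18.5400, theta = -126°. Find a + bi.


a = 18.5400*cos(-126°) = 18.5400*(-0.587785) = -10.8975
b = 18.5400*sin(-126°) = 18.5400*(-0.80902) = -14.9992

-10.8975 - 14.9992i


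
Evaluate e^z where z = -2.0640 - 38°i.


e^-2.0640 = 0.12695
cos(-38°) = 0.788
sin(-38°) = -0.6157
Real = 0.12695*0.788 = 0.1000
Imag = 0.12695*(-0.6157) = -0.0782

0.1000 - 0.0782i


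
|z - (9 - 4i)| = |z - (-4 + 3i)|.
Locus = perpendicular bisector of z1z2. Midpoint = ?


Equal distances means the locus is the perpendicular bisector of z1 and z2.
Midpoint = ((9+(-4))/2, (-4+3)/2) = (2.5000, -0.5000)

Perpendicular bisector through (2.5000, -0.5000)


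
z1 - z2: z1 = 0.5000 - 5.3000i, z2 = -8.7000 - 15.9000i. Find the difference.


Real: 0.5 + 8.7 = 9.2
Imag: -5.3 + 15.9 = 10.6

9.2000 + 10.6000i


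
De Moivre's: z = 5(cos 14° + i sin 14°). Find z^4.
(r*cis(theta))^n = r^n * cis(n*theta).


r^4 = 5^4 = 625
n*theta = 4*14° = 56° = 56° (mod 360)
a = 625*cos(56°) = 349.4956
b = 625*sin(56°) = 518.1485

625 cis(56°) = 349.4956 + 518.1485i


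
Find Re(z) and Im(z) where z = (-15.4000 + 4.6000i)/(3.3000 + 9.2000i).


Multiply by conjugate: (-15.4000 + 4.6000i)(3.3000 - 9.2000i) / (3.3^2 + 9.2^2)
Numerator real = -15.4*3.3 + 4.6*9.2 = -8.5
Numerator imag = 4.6*3.3 - (-15.4)*9.2 = 156.86
Denominator = 95.53
Re(z) = -8.5/95.53 = -0.0890
Im(z) = 156.86/95.53 = 1.6420

Re(z) = -0.0890, Im(z) = 1.6420


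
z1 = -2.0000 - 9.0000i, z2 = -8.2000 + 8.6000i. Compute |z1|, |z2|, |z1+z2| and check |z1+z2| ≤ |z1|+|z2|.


|z1| = sqrt((-2)^2 + (-9)^2) = sqrt(85) = 9.2195
|z2| = sqrt((-8.2)^2 + 8.6^2) = sqrt(141.2) = 11.8828
z1+z2 = -10.2000 - 0.4000i
|z1+z2| = sqrt(104.2) = 10.2078
|z1|+|z2| = 9.2195 + 11.8828 = 21.1023

|z1+z2| = 10.2078 ≤ |z1|+|z2| = 21.1023 (verified)


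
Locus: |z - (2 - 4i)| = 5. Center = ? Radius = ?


|z - z0| = r is a circle with center z0 and radius r.
Center = (2, -4), radius = 5

Circle with center (2, -4) and radius 5


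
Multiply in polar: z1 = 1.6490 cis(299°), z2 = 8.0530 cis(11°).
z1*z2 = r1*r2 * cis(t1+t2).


r = 1.6490 * 8.0530 = 13.2794
theta = 299° + 11° = 310° = 310° (mod 360)

13.2794 cis(310°)


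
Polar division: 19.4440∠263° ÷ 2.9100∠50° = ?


r = 19.4440 / 2.9100 = 6.6818
theta = 263° - 50° = 213° = 213° (mod 360)

6.6818 cis(213°)


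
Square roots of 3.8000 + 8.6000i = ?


|z| = sqrt(14.44+73.96) = 9.4021
sqrt((|z|+a)/2) = sqrt((9.4021+3.8)/2) = sqrt(6.6011) = 2.5693
sqrt((|z|-a)/2) = sqrt((9.4021-3.8)/2) = sqrt(2.8011) = 1.6736

±(2.5693 + 1.6736i) i.e. 2.5693 + 1.6736i and -2.5693 - 1.6736i


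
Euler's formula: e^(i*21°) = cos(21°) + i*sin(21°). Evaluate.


cos(21°) = 0.9336
sin(21°) = 0.3584

e^(i*21°) = 0.9336 + 0.3584i


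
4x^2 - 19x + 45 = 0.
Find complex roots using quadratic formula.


disc = (-19)^2 - 4*4*45 = 361 - 720 = -359
sqrt(|disc|) = sqrt(359) = 18.9473
Real part = 19/(2*4) = 2.3750
Imag part = 18.9473/(2*4) = 2.3684

2.3750 ± 2.3684i


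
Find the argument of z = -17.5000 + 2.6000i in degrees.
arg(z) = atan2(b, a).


Re = -17.5, Im = 2.6
arg = atan2(2.6, -17.5) = 171.5493 degrees

arg(z) = 171.5493 degrees


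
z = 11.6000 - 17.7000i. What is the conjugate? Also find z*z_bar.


z_bar = 11.6000 + 17.7000i
z*z_bar = 11.6^2 + (-17.7)^2 = 134.56 + 313.29 = 447.85

z_bar = 11.6000 + 17.7000i, z*z_bar = 447.85


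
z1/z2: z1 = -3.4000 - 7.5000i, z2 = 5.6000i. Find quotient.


Conjugate of z2 = -5.6000i
Numerator: (-3.4000 - 7.5000i)(-5.6000i) = -42.0000 + 19.0400i
Denominator: 0^2 + 5.6^2 = 31.36
Result = (-42.0000 + 19.0400i)/31.36

-1.3393 + 0.6071i


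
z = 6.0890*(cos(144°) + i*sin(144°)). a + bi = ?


a = 6.0890*cos(144°) = 6.0890*(-0.80902) = -4.9261
b = 6.0890*sin(144°) = 6.0890*0.587785 = 3.5790

-4.9261 + 3.5790i


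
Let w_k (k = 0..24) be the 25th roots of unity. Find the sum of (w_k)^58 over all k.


The roots are w_k = w^k with w = e^(2*pi*i/25), and (w^k)^58 = (w^58)^k.
So S = 1 + u + u^2 + ... + u^(24) with u = w^58.
58 = 2*25 + 8, so 58 is not a multiple of 25: u = (w^25)^2 * w^8 = w^8 ≠ 1 (w is a primitive 25th root), while u^25 = (w^25)^58 = 1.
Geometric series: S = (1 - u^25)/(1 - u) = (1 - 1)/(1 - u) = 0

S = 0


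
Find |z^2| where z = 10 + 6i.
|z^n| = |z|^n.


|z| = sqrt(100+36) = sqrt(136) = 11.6619
|z^2| = |z|^2 = (sqrt(136))^2 = 136

|z^2| = 136


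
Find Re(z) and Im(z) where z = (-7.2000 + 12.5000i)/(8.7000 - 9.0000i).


Multiply by conjugate: (-7.2000 + 12.5000i)(8.7000 + 9.0000i) / (8.7^2 + (-9)^2)
Numerator real = -7.2*8.7 + 12.5*(-9) = -175.14
Numerator imag = 12.5*8.7 - (-7.2)*(-9) = 43.95
Denominator = 156.69
Re(z) = -175.14/156.69 = -1.1177
Im(z) = 43.95/156.69 = 0.2805

Re(z) = -1.1177, Im(z) = 0.2805


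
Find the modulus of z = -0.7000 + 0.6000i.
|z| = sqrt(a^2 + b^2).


|z| = sqrt((-0.7)^2 + 0.6^2) = sqrt(0.49 + 0.36) = sqrt(0.85) = 0.9220

|z| = 0.9220


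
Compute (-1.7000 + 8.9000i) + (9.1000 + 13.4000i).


Real: -1.7 + 9.1 = 7.4
Imag: 8.9 + 13.4 = 22.3

7.4000 + 22.3000i


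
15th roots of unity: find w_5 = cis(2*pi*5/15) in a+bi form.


Angle = 360*5/15 = 120°
a = cos(120°) = -0.5000
b = sin(120°) = 0.8660

-0.5000 + 0.8660i


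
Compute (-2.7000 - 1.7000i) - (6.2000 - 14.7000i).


Real: -2.7 - 6.2 = -8.9
Imag: -1.7 + 14.7 = 13

-8.9000 + 13.0000i


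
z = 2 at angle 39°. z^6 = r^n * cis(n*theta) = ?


r^6 = 2^6 = 64
n*theta = 6*39° = 234° = 234° (mod 360)
a = 64*cos(234°) = -37.6183
b = 64*sin(234°) = -51.7771

64 cis(234°) = -37.6183 - 51.7771i


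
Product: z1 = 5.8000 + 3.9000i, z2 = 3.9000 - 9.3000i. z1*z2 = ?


Real = 5.8*3.9 - 3.9*(-9.3) = 22.62 - (-36.27) = 58.89
Imag = 5.8*(-9.3) + 3.9*3.9 = -53.94 + 15.21 = -38.73

58.8900 - 38.7300i


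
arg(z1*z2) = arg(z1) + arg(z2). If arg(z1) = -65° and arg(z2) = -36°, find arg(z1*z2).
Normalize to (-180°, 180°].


arg(z1*z2) = -65° - 36° = -101°
Normalized to (-180°, 180°]: -101°

-101°


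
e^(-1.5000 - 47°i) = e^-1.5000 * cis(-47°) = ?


e^-1.5000 = 0.2231
cos(-47°) = 0.682
sin(-47°) = -0.7314
Real = 0.2231*0.682 = 0.1522
Imag = 0.2231*(-0.7314) = -0.1632

0.1522 - 0.1632i


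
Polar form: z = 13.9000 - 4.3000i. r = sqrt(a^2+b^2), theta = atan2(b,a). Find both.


r = sqrt(193.21+18.49) = sqrt(211.7) = 14.5499
theta = atan2(-4.3, 13.9) = -17.1896 degrees

r = 14.5499, theta = -17.1896 degrees


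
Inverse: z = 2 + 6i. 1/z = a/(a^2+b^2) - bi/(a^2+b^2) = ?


|z|^2 = 4+36 = 40
1/z = (2 - 6i)/40

1/z = 0.0500 - 0.1500i


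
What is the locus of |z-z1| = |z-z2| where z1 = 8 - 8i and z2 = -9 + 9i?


Equal distances means the locus is the perpendicular bisector of z1 and z2.
Midpoint = ((8+(-9))/2, (-8+9)/2) = (-0.5000, 0.5000)

Perpendicular bisector through (-0.5000, 0.5000)


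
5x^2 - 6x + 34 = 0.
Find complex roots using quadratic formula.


disc = (-6)^2 - 4*5*34 = 36 - 680 = -644
sqrt(|disc|) = sqrt(644) = 25.3772
Real part = 6/(2*5) = 0.6000
Imag part = 25.3772/(2*5) = 2.5377

0.6000 ± 2.5377i


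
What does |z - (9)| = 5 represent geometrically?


|z - z0| = r is a circle with center z0 and radius r.
Center = (9, 0), radius = 5

Circle with center (9, 0) and radius 5


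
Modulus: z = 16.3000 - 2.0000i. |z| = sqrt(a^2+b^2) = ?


|z| = sqrt(16.3^2 + (-2)^2) = sqrt(265.69 + 4) = sqrt(269.69) = 16.4222

|z| = 16.4222


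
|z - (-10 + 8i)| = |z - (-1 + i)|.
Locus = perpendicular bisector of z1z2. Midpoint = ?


Equal distances means the locus is the perpendicular bisector of z1 and z2.
Midpoint = ((-10+(-1))/2, (8+1)/2) = (-5.5000, 4.5000)

Perpendicular bisector through (-5.5000, 4.5000)


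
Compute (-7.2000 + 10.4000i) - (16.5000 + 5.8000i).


Real: -7.2 - 16.5 = -23.7
Imag: 10.4 - 5.8 = 4.6

-23.7000 + 4.6000i


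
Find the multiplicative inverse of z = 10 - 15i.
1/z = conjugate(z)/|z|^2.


|z|^2 = 100+225 = 325
1/z = (10 + 15i)/325

1/z = 0.0308 + 0.0462i


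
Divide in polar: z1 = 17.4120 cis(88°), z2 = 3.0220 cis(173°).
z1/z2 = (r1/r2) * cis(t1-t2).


r = 17.4120 / 3.0220 = 5.7617
theta = 88° - 173° = -85° = 275° (mod 360)

5.7617 cis(275°)


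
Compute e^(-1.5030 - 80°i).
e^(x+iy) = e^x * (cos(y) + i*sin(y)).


e^-1.5030 = 0.2225
cos(-80°) = 0.1736
sin(-80°) = -0.9848
Real = 0.2225*0.1736 = 0.0386
Imag = 0.2225*(-0.9848) = -0.2191

0.0386 - 0.2191i


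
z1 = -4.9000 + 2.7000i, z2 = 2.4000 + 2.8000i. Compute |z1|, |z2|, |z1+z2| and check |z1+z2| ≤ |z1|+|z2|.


|z1| = sqrt((-4.9)^2 + 2.7^2) = sqrt(31.3) = 5.5946
|z2| = sqrt(2.4^2 + 2.8^2) = sqrt(13.6) = 3.6878
z1+z2 = -2.5000 + 5.5000i
|z1+z2| = sqrt(36.5) = 6.0415
|z1|+|z2| = 5.5946 + 3.6878 = 9.2824

|z1+z2| = 6.0415 ≤ |z1|+|z2| = 9.2824 (verified)
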